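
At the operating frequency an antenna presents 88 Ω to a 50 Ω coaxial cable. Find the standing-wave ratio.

VSWR ≈ 1.76

Γ = (88 − 50)/(88 + 50) = 0.275
VSWR = (1 + 0.275)/(1 − 0.275)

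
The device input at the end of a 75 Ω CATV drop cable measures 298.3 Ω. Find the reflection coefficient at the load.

Γ = 0.598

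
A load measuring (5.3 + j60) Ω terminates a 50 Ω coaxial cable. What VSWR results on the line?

Γ = (Z_L − Z_0)/(Z_L + Z_0) = (-44.7 + j60)/(55.3 + j60)
|Γ| = 74.8/81.6 = 0.917
VSWR = (1 + |Γ|)/(1 − |Γ|) = 1.92/0.0831

VSWR ≈ 23.1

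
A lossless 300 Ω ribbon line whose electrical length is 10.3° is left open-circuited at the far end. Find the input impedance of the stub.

tan(βl) = 0.182
For an open-circuited stub, Z_in = −jZ_0·cot(βl) = −jZ_0/tan(βl)

Z_in ≈ −j1650 Ω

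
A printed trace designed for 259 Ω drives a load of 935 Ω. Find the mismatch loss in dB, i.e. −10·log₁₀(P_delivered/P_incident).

mismatch loss ≈ 1.68 dB

Γ = (935 − 259)/(935 + 259) = 0.566
|Γ|² = 0.321, so P_del/P_inc = 1 − |Γ|² = 0.679
ML = −10·log₁₀(1 − |Γ|²)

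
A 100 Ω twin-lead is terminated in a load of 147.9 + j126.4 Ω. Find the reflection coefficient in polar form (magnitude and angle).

Γ = (Z_L − Z_0)/(Z_L + Z_0) = (47.9 + j126.4)/(247.9 + j126.4)
|Γ| = 135/278 = 0.486

Γ ≈ 0.486 ∠ 42.2°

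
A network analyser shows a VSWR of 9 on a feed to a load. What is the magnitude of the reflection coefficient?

|Γ| ≈ 0.8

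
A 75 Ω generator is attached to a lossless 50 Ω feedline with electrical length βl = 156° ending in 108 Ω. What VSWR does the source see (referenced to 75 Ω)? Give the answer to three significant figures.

tan(βl) = -0.445
Z_in = Z_0·(Z_L + jZ_0·tanβl)/(Z_0 + jZ_L·tanβl) = 67.2 + j42.4 Ω
Γ_s = (Z_in − Z_s)/(Z_in + Z_s) = (-7.77 + j42.4)/(142 + j42.4), |Γ_s| = 0.29
VSWR = (1 + |Γ_s|)/(1 − |Γ_s|)

VSWR ≈ 1.82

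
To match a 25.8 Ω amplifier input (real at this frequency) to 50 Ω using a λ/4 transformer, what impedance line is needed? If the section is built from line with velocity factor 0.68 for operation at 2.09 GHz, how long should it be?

Z_qwt = √(Z_0·R_L) = √(50 × 25.8) = √1290
λ = 0.68·c/f = 0.0976 m, so l = λ/4 = 0.0244 m

Z_qwt ≈ 35.9 Ω; length ≈ 2.44 cm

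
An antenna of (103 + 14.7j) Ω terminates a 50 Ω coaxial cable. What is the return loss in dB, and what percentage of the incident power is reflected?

RL ≈ 8.93 dB; 12.8% of incident power reflected

Γ = (53 + j14.7)/(153 + j14.7), |Γ| = 0.358
RL = −20·log₁₀(0.358) = 8.93 dB
P_refl/P_inc = |Γ|² = 0.128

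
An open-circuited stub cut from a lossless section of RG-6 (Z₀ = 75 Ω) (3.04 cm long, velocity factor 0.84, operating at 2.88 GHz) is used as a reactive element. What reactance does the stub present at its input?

λ = v/f = 0.84·c / 2.88 GHz = 0.0875 m
βl = 2π·l/λ = 2π × 0.347 = 125°
tan(βl) = -1.42
For an open-circuited stub, Z_in = −jZ_0·cot(βl) = −jZ_0/tan(βl)

X_in ≈ 52.7 Ω (inductive)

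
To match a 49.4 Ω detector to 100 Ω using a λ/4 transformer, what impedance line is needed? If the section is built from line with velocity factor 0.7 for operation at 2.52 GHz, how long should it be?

Z_qwt = √(Z_0·R_L) = √(100 × 49.4) = √4940
λ = 0.7·c/f = 0.0833 m, so l = λ/4 = 0.0208 m

Z_qwt ≈ 70.3 Ω; length ≈ 2.08 cm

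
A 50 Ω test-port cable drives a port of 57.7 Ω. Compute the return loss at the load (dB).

RL ≈ 22.9 dB

Γ = (57.7 − 50)/(57.7 + 50) = 0.0715
RL = −20·log₁₀|Γ| = −20·log₁₀(0.0715)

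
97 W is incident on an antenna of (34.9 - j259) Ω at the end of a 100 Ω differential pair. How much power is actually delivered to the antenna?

|Γ| = |(-65.1 − j259)/(134.9 − j259)| = 0.914
|Γ|² = 0.836
P_refl = |Γ|²·P_inc = 81.1 W, P_del = (1 − |Γ|²)·P_inc = 15.9 W

P_delivered ≈ 15.9 W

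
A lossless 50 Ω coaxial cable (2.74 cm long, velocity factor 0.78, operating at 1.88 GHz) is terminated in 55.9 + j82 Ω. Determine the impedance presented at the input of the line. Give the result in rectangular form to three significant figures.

Z_in ≈ 17.3 − j31.9 Ω

λ = v/f = 0.78·c / 1.88 GHz = 0.124 m
βl = 2π·l/λ = 2π × 0.22 = 79.2°
tan(βl) = tan(79.2°) = 5.27
Z_in = Z_0·(Z_L + jZ_0·tanβl)/(Z_0 + jZ_L·tanβl)
     = 50·(55.9 + j345)/(-382 + j294)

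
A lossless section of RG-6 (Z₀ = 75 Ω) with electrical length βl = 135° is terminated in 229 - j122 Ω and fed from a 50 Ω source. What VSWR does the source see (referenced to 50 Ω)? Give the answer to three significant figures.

VSWR ≈ 4.84

tan(βl) = -1
Z_in = Z_0·(Z_L + jZ_0·tanβl)/(Z_0 + jZ_L·tanβl) = 47.1 + j84.7 Ω
Γ_s = (Z_in − Z_s)/(Z_in + Z_s) = (-2.86 + j84.7)/(97.1 + j84.7), |Γ_s| = 0.657
VSWR = (1 + |Γ_s|)/(1 − |Γ_s|)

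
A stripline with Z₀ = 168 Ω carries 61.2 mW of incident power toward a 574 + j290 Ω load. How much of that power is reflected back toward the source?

P_reflected ≈ 24 mW

|Γ| = |(406 + j290)/(742 + j290)| = 0.626
|Γ|² = 0.392
P_refl = |Γ|²·P_inc = 24 mW, P_del = (1 − |Γ|²)·P_inc = 37.2 mW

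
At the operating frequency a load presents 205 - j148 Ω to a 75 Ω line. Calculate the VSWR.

VSWR ≈ 4.29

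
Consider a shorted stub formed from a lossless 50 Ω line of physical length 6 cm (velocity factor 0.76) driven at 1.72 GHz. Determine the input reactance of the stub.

X_in ≈ -15.3 Ω (capacitive)

λ = v/f = 0.76·c / 1.72 GHz = 0.133 m
βl = 2π·l/λ = 2π × 0.453 = 163°
tan(βl) = -0.307
For a shorted stub, Z_in = jZ_0·tan(βl)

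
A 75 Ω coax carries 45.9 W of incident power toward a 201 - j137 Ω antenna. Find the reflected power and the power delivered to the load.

|Γ| = |(126 − j137)/(276 − j137)| = 0.604
|Γ|² = 0.365
P_refl = |Γ|²·P_inc = 16.7 W, P_del = (1 − |Γ|²)·P_inc = 29.2 W

P_reflected ≈ 16.7 W; P_delivered ≈ 29.2 W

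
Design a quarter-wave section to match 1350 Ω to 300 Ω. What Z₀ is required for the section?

Z_qwt = √(Z_0·R_L) = √(300 × 1350) = √405000

Z_qwt ≈ 636 Ω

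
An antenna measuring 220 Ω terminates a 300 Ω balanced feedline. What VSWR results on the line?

For a purely resistive load, VSWR = R_L/Z_0 or Z_0/R_L (whichever > 1) = 300/220

VSWR ≈ 1.36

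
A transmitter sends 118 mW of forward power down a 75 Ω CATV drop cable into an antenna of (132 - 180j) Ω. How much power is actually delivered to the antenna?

|Γ| = |(57 − j180)/(207 − j180)| = 0.688
|Γ|² = 0.474
P_refl = |Γ|²·P_inc = 55.9 mW, P_del = (1 − |Γ|²)·P_inc = 62.1 mW

P_delivered ≈ 62.1 mW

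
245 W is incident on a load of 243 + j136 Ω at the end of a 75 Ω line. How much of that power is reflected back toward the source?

|Γ| = |(168 + j136)/(318 + j136)| = 0.625
|Γ|² = 0.391
P_refl = |Γ|²·P_inc = 95.7 W, P_del = (1 − |Γ|²)·P_inc = 149 W

P_reflected ≈ 95.7 W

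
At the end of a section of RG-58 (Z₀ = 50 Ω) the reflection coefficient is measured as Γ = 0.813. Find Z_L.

Z_L = Z_0·(1 + Γ)/(1 − Γ) = 50·(1.81)/(0.187)

Z_L ≈ 485 Ω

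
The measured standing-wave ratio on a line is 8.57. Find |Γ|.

|Γ| ≈ 0.791

|Γ| = (S − 1)/(S + 1) = (8.57 − 1)/(8.57 + 1) = 7.57/9.57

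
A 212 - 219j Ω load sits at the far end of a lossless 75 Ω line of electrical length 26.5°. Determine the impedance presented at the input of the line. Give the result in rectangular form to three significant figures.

tan(βl) = tan(26.5°) = 0.499
Z_in = Z_0·(Z_L + jZ_0·tanβl)/(Z_0 + jZ_L·tanβl)
     = 75·(212 − j182)/(184 + j106)

Z_in ≈ 33 − j92.9 Ω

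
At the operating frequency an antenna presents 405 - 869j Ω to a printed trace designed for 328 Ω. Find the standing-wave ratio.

VSWR ≈ 7.6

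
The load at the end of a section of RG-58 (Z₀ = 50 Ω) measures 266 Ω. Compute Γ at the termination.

Γ = 0.684

Γ = (Z_L − Z_0)/(Z_L + Z_0) = (266 − 50)/(266 + 50) = 216/316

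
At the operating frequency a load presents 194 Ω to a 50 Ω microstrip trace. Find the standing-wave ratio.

Γ = (194 − 50)/(194 + 50) = 0.59
VSWR = (1 + 0.59)/(1 − 0.59)

VSWR ≈ 3.88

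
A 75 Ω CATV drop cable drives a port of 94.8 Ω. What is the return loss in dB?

RL ≈ 18.7 dB

Γ = (94.8 − 75)/(94.8 + 75) = 0.117
RL = −20·log₁₀|Γ| = −20·log₁₀(0.117)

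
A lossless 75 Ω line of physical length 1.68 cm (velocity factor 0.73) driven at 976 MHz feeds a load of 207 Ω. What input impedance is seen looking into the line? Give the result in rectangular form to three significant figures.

λ = v/f = 0.73·c / 976 MHz = 0.224 m
βl = 2π·l/λ = 2π × 0.0749 = 27°
tan(βl) = tan(27°) = 0.509
Z_in = Z_0·(Z_L + jZ_0·tanβl)/(Z_0 + jZ_L·tanβl)
     = 75·(207 + j38.1)/(75 + j105)

Z_in ≈ 87.7 − j85 Ω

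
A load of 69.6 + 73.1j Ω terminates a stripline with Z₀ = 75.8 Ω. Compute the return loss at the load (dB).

Γ = (-6.2 + j73.1)/(145.4 + j73.1), |Γ| = 0.451
RL = −20·log₁₀|Γ| = −20·log₁₀(0.451)

RL ≈ 6.92 dB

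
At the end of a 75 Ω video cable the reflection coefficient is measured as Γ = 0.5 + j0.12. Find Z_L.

Z_L = Z_0·(1 + Γ)/(1 − Γ) = 75·(1.5 + j0.12)/(0.5 − j0.12)

Z_L ≈ 209 + j68.1 Ω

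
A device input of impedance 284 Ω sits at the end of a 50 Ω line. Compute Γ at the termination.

Γ = 0.701

Γ = (Z_L − Z_0)/(Z_L + Z_0) = (284 − 50)/(284 + 50) = 234/334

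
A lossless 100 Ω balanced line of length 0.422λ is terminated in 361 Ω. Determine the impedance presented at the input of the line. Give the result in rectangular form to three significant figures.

βl = 2π × 0.422 = 152°
tan(βl) = tan(152°) = -0.534
Z_in = Z_0·(Z_L + jZ_0·tanβl)/(Z_0 + jZ_L·tanβl)
     = 100·(361 − j53.4)/(100 − j193)

Z_in ≈ 98.5 + j136 Ω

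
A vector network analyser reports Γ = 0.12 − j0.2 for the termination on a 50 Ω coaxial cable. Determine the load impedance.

Z_L ≈ 58.1 − j24.6 Ω

Z_L = Z_0·(1 + Γ)/(1 − Γ) = 50·(1.12 − j0.2)/(0.88 + j0.2)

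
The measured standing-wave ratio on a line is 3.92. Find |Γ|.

|Γ| ≈ 0.593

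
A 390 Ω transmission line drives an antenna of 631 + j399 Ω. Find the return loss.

RL ≈ 7.43 dB

Γ = (241 + j399)/(1021 + j399), |Γ| = 0.425
RL = −20·log₁₀|Γ| = −20·log₁₀(0.425)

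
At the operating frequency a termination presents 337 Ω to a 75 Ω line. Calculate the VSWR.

VSWR ≈ 4.49

Γ = (337 − 75)/(337 + 75) = 0.636
VSWR = (1 + 0.636)/(1 − 0.636)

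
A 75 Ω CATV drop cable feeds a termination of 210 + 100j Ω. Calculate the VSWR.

Γ = (Z_L − Z_0)/(Z_L + Z_0) = (135 + j100)/(285 + j100)
|Γ| = 168/302 = 0.556
VSWR = (1 + |Γ|)/(1 − |Γ|) = 1.56/0.444

VSWR ≈ 3.51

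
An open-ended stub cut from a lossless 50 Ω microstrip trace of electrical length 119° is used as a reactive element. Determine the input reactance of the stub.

X_in ≈ 27.7 Ω (inductive)

tan(βl) = -1.8
For an open-ended stub, Z_in = −jZ_0·cot(βl) = −jZ_0/tan(βl)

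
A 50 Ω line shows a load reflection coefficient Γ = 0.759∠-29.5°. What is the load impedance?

Z_L = Z_0·(1 + Γ)/(1 − Γ) = 50·(1.66 − j0.374)/(0.339 + j0.374)

Z_L ≈ 83.2 − j147 Ω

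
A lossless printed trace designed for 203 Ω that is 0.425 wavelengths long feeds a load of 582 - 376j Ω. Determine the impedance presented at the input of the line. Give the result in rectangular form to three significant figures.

βl = 2π × 0.425 = 153°
tan(βl) = tan(153°) = -0.51
Z_in = Z_0·(Z_L + jZ_0·tanβl)/(Z_0 + jZ_L·tanβl)
     = 203·(582 − j479)/(11.4 − j297)

Z_in ≈ 343 + j385 Ω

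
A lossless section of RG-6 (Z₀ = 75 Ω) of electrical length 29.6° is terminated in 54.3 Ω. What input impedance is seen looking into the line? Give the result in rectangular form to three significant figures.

tan(βl) = tan(29.6°) = 0.568
Z_in = Z_0·(Z_L + jZ_0·tanβl)/(Z_0 + jZ_L·tanβl)
     = 75·(54.3 + j42.6)/(75 + j30.8)

Z_in ≈ 61.4 + j17.3 Ω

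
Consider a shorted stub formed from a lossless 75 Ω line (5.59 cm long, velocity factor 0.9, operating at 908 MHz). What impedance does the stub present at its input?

Z_in ≈ +j183 Ω

λ = v/f = 0.9·c / 908 MHz = 0.297 m
βl = 2π·l/λ = 2π × 0.188 = 67.7°
tan(βl) = 2.44
For a shorted stub, Z_in = jZ_0·tan(βl)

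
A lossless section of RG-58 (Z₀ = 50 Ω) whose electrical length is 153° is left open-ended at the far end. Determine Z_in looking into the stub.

tan(βl) = -0.51
For an open-ended stub, Z_in = −jZ_0·cot(βl) = −jZ_0/tan(βl)

Z_in ≈ +j98.1 Ω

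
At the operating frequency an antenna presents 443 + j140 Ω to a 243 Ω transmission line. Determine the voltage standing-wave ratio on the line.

Γ = (Z_L − Z_0)/(Z_L + Z_0) = (200 + j140)/(686 + j140)
|Γ| = 244/700 = 0.349
VSWR = (1 + |Γ|)/(1 − |Γ|) = 1.35/0.651

VSWR ≈ 2.07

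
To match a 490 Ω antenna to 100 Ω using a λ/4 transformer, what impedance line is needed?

Z_qwt = √(Z_0·R_L) = √(100 × 490) = √49000

Z_qwt ≈ 221 Ω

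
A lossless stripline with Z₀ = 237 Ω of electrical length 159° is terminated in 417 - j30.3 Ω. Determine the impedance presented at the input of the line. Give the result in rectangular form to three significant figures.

tan(βl) = tan(159°) = -0.384
Z_in = Z_0·(Z_L + jZ_0·tanβl)/(Z_0 + jZ_L·tanβl)
     = 237·(417 − j121)/(225 − j160)

Z_in ≈ 352 + j122 Ω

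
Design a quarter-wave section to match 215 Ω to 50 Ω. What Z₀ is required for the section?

Z_qwt ≈ 104 Ω

Z_qwt = √(Z_0·R_L) = √(50 × 215) = √10750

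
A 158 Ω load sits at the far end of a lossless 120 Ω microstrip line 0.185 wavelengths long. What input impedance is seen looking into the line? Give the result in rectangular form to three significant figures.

βl = 2π × 0.185 = 66.6°
tan(βl) = tan(66.6°) = 2.31
Z_in = Z_0·(Z_L + jZ_0·tanβl)/(Z_0 + jZ_L·tanβl)
     = 120·(158 + j277)/(120 + j365)

Z_in ≈ 97.7 − j19.8 Ω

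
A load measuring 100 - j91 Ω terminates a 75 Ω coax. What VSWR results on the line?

VSWR ≈ 2.83

Γ = (Z_L − Z_0)/(Z_L + Z_0) = (25 − j91)/(175 − j91)
|Γ| = 94.4/197 = 0.478
VSWR = (1 + |Γ|)/(1 − |Γ|) = 1.48/0.522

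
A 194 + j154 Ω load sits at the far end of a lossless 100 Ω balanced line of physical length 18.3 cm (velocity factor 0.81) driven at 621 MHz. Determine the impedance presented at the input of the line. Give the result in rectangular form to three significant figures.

λ = v/f = 0.81·c / 621 MHz = 0.391 m
βl = 2π·l/λ = 2π × 0.468 = 168°
tan(βl) = tan(168°) = -0.206
Z_in = Z_0·(Z_L + jZ_0·tanβl)/(Z_0 + jZ_L·tanβl)
     = 100·(194 + j133)/(132 − j40)

Z_in ≈ 107 + j134 Ω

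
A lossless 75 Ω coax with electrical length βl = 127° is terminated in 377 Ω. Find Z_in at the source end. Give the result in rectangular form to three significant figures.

Z_in ≈ 22.9 + j53.1 Ω

tan(βl) = tan(127°) = -1.33
Z_in = Z_0·(Z_L + jZ_0·tanβl)/(Z_0 + jZ_L·tanβl)
     = 75·(377 − j99.5)/(75 − j500)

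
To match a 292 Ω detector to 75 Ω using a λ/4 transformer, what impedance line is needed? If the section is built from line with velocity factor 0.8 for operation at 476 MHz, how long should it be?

Z_qwt = √(Z_0·R_L) = √(75 × 292) = √21900
λ = 0.8·c/f = 0.504 m, so l = λ/4 = 0.126 m

Z_qwt ≈ 148 Ω; length ≈ 12.6 cm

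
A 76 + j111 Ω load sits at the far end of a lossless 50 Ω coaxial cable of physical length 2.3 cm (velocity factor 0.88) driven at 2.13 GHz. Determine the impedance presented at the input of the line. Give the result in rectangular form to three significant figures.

λ = v/f = 0.88·c / 2.13 GHz = 0.124 m
βl = 2π·l/λ = 2π × 0.186 = 66.8°
tan(βl) = tan(66.8°) = 2.33
Z_in = Z_0·(Z_L + jZ_0·tanβl)/(Z_0 + jZ_L·tanβl)
     = 50·(76 + j228)/(-209 + j177)

Z_in ≈ 16.3 − j40.6 Ω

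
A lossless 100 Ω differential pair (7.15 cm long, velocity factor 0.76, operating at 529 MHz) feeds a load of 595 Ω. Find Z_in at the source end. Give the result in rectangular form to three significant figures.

Z_in ≈ 22.3 − j56.2 Ω

λ = v/f = 0.76·c / 529 MHz = 0.431 m
βl = 2π·l/λ = 2π × 0.166 = 59.7°
tan(βl) = tan(59.7°) = 1.71
Z_in = Z_0·(Z_L + jZ_0·tanβl)/(Z_0 + jZ_L·tanβl)
     = 100·(595 + j171)/(100 + j1020)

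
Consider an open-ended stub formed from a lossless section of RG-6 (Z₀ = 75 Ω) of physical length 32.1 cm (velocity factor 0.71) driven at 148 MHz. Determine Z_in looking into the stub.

Z_in ≈ −j12.8 Ω

λ = v/f = 0.71·c / 148 MHz = 1.44 m
βl = 2π·l/λ = 2π × 0.223 = 80.3°
tan(βl) = 5.85
For an open-ended stub, Z_in = −jZ_0·cot(βl) = −jZ_0/tan(βl)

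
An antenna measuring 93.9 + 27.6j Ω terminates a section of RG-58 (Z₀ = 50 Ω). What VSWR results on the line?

VSWR ≈ 2.1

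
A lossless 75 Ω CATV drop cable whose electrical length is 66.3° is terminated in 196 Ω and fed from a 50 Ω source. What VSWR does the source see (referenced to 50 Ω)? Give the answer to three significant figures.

tan(βl) = 2.28
Z_in = Z_0·(Z_L + jZ_0·tanβl)/(Z_0 + jZ_L·tanβl) = 33.3 − j27.3 Ω
Γ_s = (Z_in − Z_s)/(Z_in + Z_s) = (-16.7 − j27.3)/(83.3 − j27.3), |Γ_s| = 0.365
VSWR = (1 + |Γ_s|)/(1 − |Γ_s|)

VSWR ≈ 2.15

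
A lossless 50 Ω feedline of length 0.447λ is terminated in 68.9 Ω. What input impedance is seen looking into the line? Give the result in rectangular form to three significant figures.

βl = 2π × 0.447 = 161°
tan(βl) = tan(161°) = -0.346
Z_in = Z_0·(Z_L + jZ_0·tanβl)/(Z_0 + jZ_L·tanβl)
     = 50·(68.9 − j17.3)/(50 − j23.8)

Z_in ≈ 62.9 + j12.7 Ω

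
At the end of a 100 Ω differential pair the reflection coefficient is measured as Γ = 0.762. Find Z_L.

Z_L = Z_0·(1 + Γ)/(1 − Γ) = 100·(1.76)/(0.238)

Z_L ≈ 740 Ω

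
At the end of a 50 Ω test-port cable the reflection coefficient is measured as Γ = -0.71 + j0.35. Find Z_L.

Z_L = Z_0·(1 + Γ)/(1 − Γ) = 50·(0.29 + j0.35)/(1.71 − j0.35)

Z_L ≈ 6.13 + j11.5 Ω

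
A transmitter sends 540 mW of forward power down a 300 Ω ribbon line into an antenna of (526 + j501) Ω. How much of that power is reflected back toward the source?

|Γ| = |(226 + j501)/(826 + j501)| = 0.569
|Γ|² = 0.324
P_refl = |Γ|²·P_inc = 175 mW, P_del = (1 − |Γ|²)·P_inc = 365 mW

P_reflected ≈ 175 mW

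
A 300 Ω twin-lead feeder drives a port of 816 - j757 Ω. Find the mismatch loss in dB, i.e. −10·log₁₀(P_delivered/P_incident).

mismatch loss ≈ 2.69 dB

Γ = (516 − j757)/(1116 − j757), |Γ| = 0.679
|Γ|² = 0.462, so P_del/P_inc = 1 − |Γ|² = 0.538
ML = −10·log₁₀(1 − |Γ|²)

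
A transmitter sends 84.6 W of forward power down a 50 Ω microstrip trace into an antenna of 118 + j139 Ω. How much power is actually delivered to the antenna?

P_delivered ≈ 42 W

|Γ| = |(68 + j139)/(168 + j139)| = 0.71
|Γ|² = 0.504
P_refl = |Γ|²·P_inc = 42.6 W, P_del = (1 − |Γ|²)·P_inc = 42 W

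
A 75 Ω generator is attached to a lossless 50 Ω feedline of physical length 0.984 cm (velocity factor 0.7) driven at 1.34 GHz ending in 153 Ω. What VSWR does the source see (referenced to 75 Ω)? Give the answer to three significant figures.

λ = v/f = 0.7·c / 1.34 GHz = 0.157 m
βl = 2π·l/λ = 2π × 0.0628 = 22.6°
tan(βl) = 0.416
Z_in = Z_0·(Z_L + jZ_0·tanβl)/(Z_0 + jZ_L·tanβl) = 68.4 − j66.4 Ω
Γ_s = (Z_in − Z_s)/(Z_in + Z_s) = (-6.56 − j66.4)/(143 − j66.4), |Γ_s| = 0.422
VSWR = (1 + |Γ_s|)/(1 − |Γ_s|)

VSWR ≈ 2.46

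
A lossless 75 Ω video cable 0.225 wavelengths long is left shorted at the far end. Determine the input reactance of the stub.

βl = 2π × 0.225 = 81°
tan(βl) = 6.31
For a shorted stub, Z_in = jZ_0·tan(βl)

X_in ≈ 474 Ω (inductive)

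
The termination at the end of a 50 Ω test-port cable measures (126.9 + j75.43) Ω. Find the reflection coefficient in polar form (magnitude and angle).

Γ = (Z_L − Z_0)/(Z_L + Z_0) = (76.9 + j75.43)/(176.9 + j75.43)
|Γ| = 108/192 = 0.56

Γ ≈ 0.56 ∠ 21.4°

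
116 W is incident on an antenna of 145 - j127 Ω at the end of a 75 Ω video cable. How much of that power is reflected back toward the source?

P_reflected ≈ 37.8 W

|Γ| = |(70 − j127)/(220 − j127)| = 0.571
|Γ|² = 0.326
P_refl = |Γ|²·P_inc = 37.8 W, P_del = (1 − |Γ|²)·P_inc = 78.2 W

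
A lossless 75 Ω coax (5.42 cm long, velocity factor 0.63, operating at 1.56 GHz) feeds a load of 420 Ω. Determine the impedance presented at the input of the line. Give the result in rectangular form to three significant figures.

Z_in ≈ 100 + j166 Ω

λ = v/f = 0.63·c / 1.56 GHz = 0.121 m
βl = 2π·l/λ = 2π × 0.447 = 161°
tan(βl) = tan(161°) = -0.343
Z_in = Z_0·(Z_L + jZ_0·tanβl)/(Z_0 + jZ_L·tanβl)
     = 75·(420 − j25.7)/(75 − j144)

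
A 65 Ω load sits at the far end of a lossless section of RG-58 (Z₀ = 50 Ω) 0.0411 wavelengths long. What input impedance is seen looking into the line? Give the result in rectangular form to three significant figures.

βl = 2π × 0.0411 = 14.8°
tan(βl) = tan(14.8°) = 0.264
Z_in = Z_0·(Z_L + jZ_0·tanβl)/(Z_0 + jZ_L·tanβl)
     = 50·(65 + j13.2)/(50 + j17.2)

Z_in ≈ 62.2 − j8.15 Ω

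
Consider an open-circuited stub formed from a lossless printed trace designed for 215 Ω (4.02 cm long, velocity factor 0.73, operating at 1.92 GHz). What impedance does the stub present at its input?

λ = v/f = 0.73·c / 1.92 GHz = 0.114 m
βl = 2π·l/λ = 2π × 0.352 = 127°
tan(βl) = -1.33
For an open-circuited stub, Z_in = −jZ_0·cot(βl) = −jZ_0/tan(βl)

Z_in ≈ +j161 Ω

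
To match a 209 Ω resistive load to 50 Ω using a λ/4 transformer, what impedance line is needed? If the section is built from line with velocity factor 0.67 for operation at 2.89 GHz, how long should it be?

Z_qwt = √(Z_0·R_L) = √(50 × 209) = √10450
λ = 0.67·c/f = 0.0696 m, so l = λ/4 = 0.0174 m

Z_qwt ≈ 102 Ω; length ≈ 1.74 cm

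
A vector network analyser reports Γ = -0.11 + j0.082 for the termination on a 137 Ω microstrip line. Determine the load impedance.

Z_L = Z_0·(1 + Γ)/(1 − Γ) = 137·(0.89 + j0.082)/(1.11 − j0.082)

Z_L ≈ 109 + j18.1 Ω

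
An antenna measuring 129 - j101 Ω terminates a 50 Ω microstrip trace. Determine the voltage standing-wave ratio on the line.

VSWR ≈ 4.32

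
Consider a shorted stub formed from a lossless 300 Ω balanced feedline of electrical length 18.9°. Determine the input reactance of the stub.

X_in ≈ 103 Ω (inductive)

tan(βl) = 0.342
For a shorted stub, Z_in = jZ_0·tan(βl)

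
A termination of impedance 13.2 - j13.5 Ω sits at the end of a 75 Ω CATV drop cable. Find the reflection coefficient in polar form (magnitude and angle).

Γ = (Z_L − Z_0)/(Z_L + Z_0) = (-61.8 − j13.5)/(88.2 − j13.5)
|Γ| = 63.3/89.2 = 0.709

Γ ≈ 0.709 ∠ -159°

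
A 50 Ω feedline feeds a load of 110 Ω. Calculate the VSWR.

For a purely resistive load, VSWR = R_L/Z_0 or Z_0/R_L (whichever > 1) = 110/50

VSWR ≈ 2.2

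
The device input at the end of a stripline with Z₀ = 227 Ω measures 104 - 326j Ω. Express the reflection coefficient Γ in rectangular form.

Γ ≈ 0.304 − j0.686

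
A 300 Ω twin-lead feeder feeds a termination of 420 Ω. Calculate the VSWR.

Γ = (420 − 300)/(420 + 300) = 0.167
VSWR = (1 + 0.167)/(1 − 0.167)

VSWR ≈ 1.4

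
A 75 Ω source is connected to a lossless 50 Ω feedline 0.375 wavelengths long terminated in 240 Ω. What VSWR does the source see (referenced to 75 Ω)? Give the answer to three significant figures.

VSWR ≈ 5.23

βl = 2π × 0.375 = 135°
tan(βl) = -1
Z_in = Z_0·(Z_L + jZ_0·tanβl)/(Z_0 + jZ_L·tanβl) = 20 + j45.8 Ω
Γ_s = (Z_in − Z_s)/(Z_in + Z_s) = (-55 + j45.8)/(95 + j45.8), |Γ_s| = 0.679
VSWR = (1 + |Γ_s|)/(1 − |Γ_s|)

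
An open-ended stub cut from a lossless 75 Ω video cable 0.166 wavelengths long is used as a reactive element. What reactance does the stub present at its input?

βl = 2π × 0.166 = 59.8°
tan(βl) = 1.72
For an open-ended stub, Z_in = −jZ_0·cot(βl) = −jZ_0/tan(βl)

X_in ≈ -43.7 Ω (capacitive)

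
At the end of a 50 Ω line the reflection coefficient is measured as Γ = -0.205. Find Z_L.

Z_L = Z_0·(1 + Γ)/(1 − Γ) = 50·(0.795)/(1.21)

Z_L ≈ 33 Ω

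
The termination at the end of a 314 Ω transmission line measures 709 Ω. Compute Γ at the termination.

Γ = (Z_L − Z_0)/(Z_L + Z_0) = (709 − 314)/(709 + 314) = 395/1023

Γ = 0.386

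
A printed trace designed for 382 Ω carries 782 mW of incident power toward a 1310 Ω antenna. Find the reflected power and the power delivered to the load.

Γ = (1310 − 382)/(1310 + 382) = 0.548
|Γ|² = 0.301
P_refl = |Γ|²·P_inc = 235 mW, P_del = (1 − |Γ|²)·P_inc = 547 mW

P_reflected ≈ 235 mW; P_delivered ≈ 547 mW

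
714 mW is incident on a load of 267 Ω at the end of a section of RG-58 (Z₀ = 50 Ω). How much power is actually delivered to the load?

P_delivered ≈ 379 mW

Γ = (267 − 50)/(267 + 50) = 0.685
|Γ|² = 0.469
P_refl = |Γ|²·P_inc = 335 mW, P_del = (1 − |Γ|²)·P_inc = 379 mW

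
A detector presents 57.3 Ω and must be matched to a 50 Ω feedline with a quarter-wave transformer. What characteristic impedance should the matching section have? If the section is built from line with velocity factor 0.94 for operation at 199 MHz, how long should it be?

Z_qwt ≈ 53.5 Ω; length ≈ 35.4 cm

Z_qwt = √(Z_0·R_L) = √(50 × 57.3) = √2865
λ = 0.94·c/f = 1.42 m, so l = λ/4 = 0.354 m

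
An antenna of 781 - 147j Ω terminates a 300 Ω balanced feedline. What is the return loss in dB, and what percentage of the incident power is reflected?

Γ = (481 − j147)/(1081 − j147), |Γ| = 0.461
RL = −20·log₁₀(0.461) = 6.73 dB
P_refl/P_inc = |Γ|² = 0.213

RL ≈ 6.73 dB; 21.3% of incident power reflected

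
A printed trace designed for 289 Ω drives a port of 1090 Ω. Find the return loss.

Γ = (1090 − 289)/(1090 + 289) = 0.581
RL = −20·log₁₀|Γ| = −20·log₁₀(0.581)

RL ≈ 4.72 dB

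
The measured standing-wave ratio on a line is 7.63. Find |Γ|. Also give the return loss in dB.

|Γ| = (S − 1)/(S + 1) = (7.63 − 1)/(7.63 + 1) = 6.63/8.63
RL = −20·log₁₀|Γ| = −20·log₁₀(0.768)

|Γ| ≈ 0.768; return loss ≈ 2.29 dB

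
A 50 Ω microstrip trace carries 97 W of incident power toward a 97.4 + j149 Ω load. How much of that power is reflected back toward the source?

P_reflected ≈ 54 W

|Γ| = |(47.4 + j149)/(147.4 + j149)| = 0.746
|Γ|² = 0.557
P_refl = |Γ|²·P_inc = 54 W, P_del = (1 − |Γ|²)·P_inc = 43 W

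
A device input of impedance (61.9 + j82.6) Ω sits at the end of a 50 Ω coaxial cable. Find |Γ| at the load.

|Γ| ≈ 0.6

Γ = (Z_L − Z_0)/(Z_L + Z_0) = (11.9 + j82.6)/(111.9 + j82.6)
|Γ| = 83.5/139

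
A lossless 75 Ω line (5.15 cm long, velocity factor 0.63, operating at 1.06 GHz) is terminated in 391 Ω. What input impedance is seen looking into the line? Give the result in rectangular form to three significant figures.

λ = v/f = 0.63·c / 1.06 GHz = 0.178 m
βl = 2π·l/λ = 2π × 0.289 = 104°
tan(βl) = tan(104°) = -4.02
Z_in = Z_0·(Z_L + jZ_0·tanβl)/(Z_0 + jZ_L·tanβl)
     = 75·(391 − j301)/(75 − j1570)

Z_in ≈ 15.2 + j17.9 Ω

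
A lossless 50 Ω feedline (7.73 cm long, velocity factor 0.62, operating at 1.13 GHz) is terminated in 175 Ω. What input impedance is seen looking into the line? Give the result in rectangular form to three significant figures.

Z_in ≈ 125 + j74.6 Ω

λ = v/f = 0.62·c / 1.13 GHz = 0.165 m
βl = 2π·l/λ = 2π × 0.47 = 169°
tan(βl) = tan(169°) = -0.193
Z_in = Z_0·(Z_L + jZ_0·tanβl)/(Z_0 + jZ_L·tanβl)
     = 50·(175 − j9.66)/(50 − j33.8)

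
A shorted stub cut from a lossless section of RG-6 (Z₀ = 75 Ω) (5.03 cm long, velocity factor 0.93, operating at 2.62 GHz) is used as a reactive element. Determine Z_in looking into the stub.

Z_in ≈ −j13.2 Ω

λ = v/f = 0.93·c / 2.62 GHz = 0.106 m
βl = 2π·l/λ = 2π × 0.472 = 170°
tan(βl) = -0.175
For a shorted stub, Z_in = jZ_0·tan(βl)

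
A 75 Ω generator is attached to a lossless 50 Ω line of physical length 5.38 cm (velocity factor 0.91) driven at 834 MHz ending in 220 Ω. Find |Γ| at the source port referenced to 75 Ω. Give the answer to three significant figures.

|Γ| ≈ 0.7

λ = v/f = 0.91·c / 834 MHz = 0.327 m
βl = 2π·l/λ = 2π × 0.164 = 59.2°
tan(βl) = 1.68
Z_in = Z_0·(Z_L + jZ_0·tanβl)/(Z_0 + jZ_L·tanβl) = 15.1 − j27.8 Ω
Γ_s = (Z_in − Z_s)/(Z_in + Z_s) = (-59.9 − j27.8)/(90.1 − j27.8), |Γ_s| = 0.7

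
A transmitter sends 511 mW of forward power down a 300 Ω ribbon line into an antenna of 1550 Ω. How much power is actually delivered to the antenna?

P_delivered ≈ 278 mW

Γ = (1550 − 300)/(1550 + 300) = 0.676
|Γ|² = 0.457
P_refl = |Γ|²·P_inc = 233 mW, P_del = (1 − |Γ|²)·P_inc = 278 mW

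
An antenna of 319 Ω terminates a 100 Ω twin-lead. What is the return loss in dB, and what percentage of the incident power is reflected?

Γ = (319 − 100)/(319 + 100) = 0.523
RL = −20·log₁₀(0.523) = 5.64 dB
P_refl/P_inc = |Γ|² = 0.273

RL ≈ 5.64 dB; 27.3% of incident power reflected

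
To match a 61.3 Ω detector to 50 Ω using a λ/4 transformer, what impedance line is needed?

Z_qwt ≈ 55.4 Ω

Z_qwt = √(Z_0·R_L) = √(50 × 61.3) = √3065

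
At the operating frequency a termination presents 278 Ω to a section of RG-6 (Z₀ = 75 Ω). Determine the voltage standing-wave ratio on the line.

VSWR ≈ 3.71

Γ = (278 − 75)/(278 + 75) = 0.575
VSWR = (1 + 0.575)/(1 − 0.575)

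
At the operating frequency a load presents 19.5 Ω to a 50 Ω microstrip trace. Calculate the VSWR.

VSWR ≈ 2.56

For a purely resistive load, VSWR = R_L/Z_0 or Z_0/R_L (whichever > 1) = 50/19.5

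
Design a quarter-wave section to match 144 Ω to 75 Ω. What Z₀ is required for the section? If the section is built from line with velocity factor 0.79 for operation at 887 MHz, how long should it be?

Z_qwt ≈ 104 Ω; length ≈ 6.68 cm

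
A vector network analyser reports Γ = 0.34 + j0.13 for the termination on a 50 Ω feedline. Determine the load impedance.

Z_L = Z_0·(1 + Γ)/(1 − Γ) = 50·(1.34 + j0.13)/(0.66 − j0.13)

Z_L ≈ 95.9 + j28.7 Ω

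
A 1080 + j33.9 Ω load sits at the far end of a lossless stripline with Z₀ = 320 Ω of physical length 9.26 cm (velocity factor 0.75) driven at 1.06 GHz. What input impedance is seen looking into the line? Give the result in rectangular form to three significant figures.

λ = v/f = 0.75·c / 1.06 GHz = 0.212 m
βl = 2π·l/λ = 2π × 0.436 = 157°
tan(βl) = tan(157°) = -0.423
Z_in = Z_0·(Z_L + jZ_0·tanβl)/(Z_0 + jZ_L·tanβl)
     = 320·(1080 − j102)/(334 − j457)

Z_in ≈ 406 + j459 Ω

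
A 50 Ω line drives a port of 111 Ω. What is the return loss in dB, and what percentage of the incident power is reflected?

RL ≈ 8.43 dB; 14.4% of incident power reflected

Γ = (111 − 50)/(111 + 50) = 0.379
RL = −20·log₁₀(0.379) = 8.43 dB
P_refl/P_inc = |Γ|² = 0.144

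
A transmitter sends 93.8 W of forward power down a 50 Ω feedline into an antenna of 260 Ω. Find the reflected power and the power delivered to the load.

P_reflected ≈ 43 W; P_delivered ≈ 50.8 W

Γ = (260 − 50)/(260 + 50) = 0.677
|Γ|² = 0.459
P_refl = |Γ|²·P_inc = 43 W, P_del = (1 − |Γ|²)·P_inc = 50.8 W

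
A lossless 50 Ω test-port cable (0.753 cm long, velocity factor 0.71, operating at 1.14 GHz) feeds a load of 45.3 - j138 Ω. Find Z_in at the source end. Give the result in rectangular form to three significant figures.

Z_in ≈ 16.1 − j75.2 Ω

λ = v/f = 0.71·c / 1.14 GHz = 0.187 m
βl = 2π·l/λ = 2π × 0.0403 = 14.5°
tan(βl) = tan(14.5°) = 0.259
Z_in = Z_0·(Z_L + jZ_0·tanβl)/(Z_0 + jZ_L·tanβl)
     = 50·(45.3 − j125)/(85.7 + j11.7)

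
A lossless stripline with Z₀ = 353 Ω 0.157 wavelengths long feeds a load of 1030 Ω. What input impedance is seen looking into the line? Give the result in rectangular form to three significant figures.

βl = 2π × 0.157 = 56.5°
tan(βl) = tan(56.5°) = 1.51
Z_in = Z_0·(Z_L + jZ_0·tanβl)/(Z_0 + jZ_L·tanβl)
     = 353·(1030 + j534)/(353 + j1560)

Z_in ≈ 165 − j196 Ω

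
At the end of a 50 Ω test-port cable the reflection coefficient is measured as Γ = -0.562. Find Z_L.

Z_L = Z_0·(1 + Γ)/(1 − Γ) = 50·(0.438)/(1.56)

Z_L ≈ 14 Ω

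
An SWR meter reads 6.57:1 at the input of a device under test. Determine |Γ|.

|Γ| ≈ 0.736

|Γ| = (S − 1)/(S + 1) = (6.57 − 1)/(6.57 + 1) = 5.57/7.57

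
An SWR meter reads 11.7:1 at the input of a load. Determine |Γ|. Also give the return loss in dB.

|Γ| = (S − 1)/(S + 1) = (11.7 − 1)/(11.7 + 1) = 10.7/12.7
RL = −20·log₁₀|Γ| = −20·log₁₀(0.843)

|Γ| ≈ 0.843; return loss ≈ 1.49 dB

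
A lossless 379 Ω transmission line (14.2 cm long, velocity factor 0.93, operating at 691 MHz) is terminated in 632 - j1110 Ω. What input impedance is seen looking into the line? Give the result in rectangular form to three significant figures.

λ = v/f = 0.93·c / 691 MHz = 0.404 m
βl = 2π·l/λ = 2π × 0.352 = 127°
tan(βl) = tan(127°) = -1.35
Z_in = Z_0·(Z_L + jZ_0·tanβl)/(Z_0 + jZ_L·tanβl)
     = 379·(632 − j1620)/(-1120 − j851)

Z_in ≈ 130 + j452 Ω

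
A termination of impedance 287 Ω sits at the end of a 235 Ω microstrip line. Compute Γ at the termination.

Γ = 0.0996

Γ = (Z_L − Z_0)/(Z_L + Z_0) = (287 − 235)/(287 + 235) = 52/522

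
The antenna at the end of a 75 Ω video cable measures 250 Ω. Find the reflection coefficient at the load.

Γ = (Z_L − Z_0)/(Z_L + Z_0) = (250 − 75)/(250 + 75) = 175/325

Γ = 0.538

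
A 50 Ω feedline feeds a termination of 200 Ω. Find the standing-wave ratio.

Γ = (200 − 50)/(200 + 50) = 0.6
VSWR = (1 + 0.6)/(1 − 0.6)

VSWR ≈ 4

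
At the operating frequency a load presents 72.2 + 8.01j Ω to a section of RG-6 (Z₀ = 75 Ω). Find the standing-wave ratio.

VSWR ≈ 1.12

Γ = (Z_L − Z_0)/(Z_L + Z_0) = (-2.8 + j8.01)/(147.2 + j8.01)
|Γ| = 8.49/147 = 0.0576
VSWR = (1 + |Γ|)/(1 − |Γ|) = 1.06/0.942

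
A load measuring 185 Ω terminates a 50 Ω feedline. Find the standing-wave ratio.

VSWR ≈ 3.7

Γ = (185 − 50)/(185 + 50) = 0.574
VSWR = (1 + 0.574)/(1 − 0.574)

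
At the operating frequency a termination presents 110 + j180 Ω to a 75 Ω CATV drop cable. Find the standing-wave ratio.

VSWR ≈ 5.91

Γ = (Z_L − Z_0)/(Z_L + Z_0) = (35 + j180)/(185 + j180)
|Γ| = 183/258 = 0.71
VSWR = (1 + |Γ|)/(1 − |Γ|) = 1.71/0.29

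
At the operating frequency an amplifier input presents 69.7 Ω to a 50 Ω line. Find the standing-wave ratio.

VSWR ≈ 1.39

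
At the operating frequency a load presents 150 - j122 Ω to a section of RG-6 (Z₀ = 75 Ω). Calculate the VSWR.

VSWR ≈ 3.54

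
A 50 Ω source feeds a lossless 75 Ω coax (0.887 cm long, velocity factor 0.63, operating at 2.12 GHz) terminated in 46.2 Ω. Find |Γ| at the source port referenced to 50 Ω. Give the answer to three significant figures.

λ = v/f = 0.63·c / 2.12 GHz = 0.0892 m
βl = 2π·l/λ = 2π × 0.0995 = 35.8°
tan(βl) = 0.722
Z_in = Z_0·(Z_L + jZ_0·tanβl)/(Z_0 + jZ_L·tanβl) = 58.7 + j28 Ω
Γ_s = (Z_in − Z_s)/(Z_in + Z_s) = (8.67 + j28)/(109 + j28), |Γ_s| = 0.262

|Γ| ≈ 0.262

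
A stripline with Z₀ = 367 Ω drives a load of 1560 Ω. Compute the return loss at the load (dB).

RL ≈ 4.16 dB

Γ = (1560 − 367)/(1560 + 367) = 0.619
RL = −20·log₁₀|Γ| = −20·log₁₀(0.619)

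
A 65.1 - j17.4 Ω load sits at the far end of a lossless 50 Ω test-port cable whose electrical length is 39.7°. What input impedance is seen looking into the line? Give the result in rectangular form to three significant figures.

Z_in ≈ 38.9 − j13.9 Ω

tan(βl) = tan(39.7°) = 0.83
Z_in = Z_0·(Z_L + jZ_0·tanβl)/(Z_0 + jZ_L·tanβl)
     = 50·(65.1 + j24.1)/(64.4 + j54)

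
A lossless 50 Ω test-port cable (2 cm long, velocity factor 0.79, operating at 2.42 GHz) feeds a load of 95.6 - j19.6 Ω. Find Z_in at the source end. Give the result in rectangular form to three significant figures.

λ = v/f = 0.79·c / 2.42 GHz = 0.0979 m
βl = 2π·l/λ = 2π × 0.204 = 73.5°
tan(βl) = tan(73.5°) = 3.38
Z_in = Z_0·(Z_L + jZ_0·tanβl)/(Z_0 + jZ_L·tanβl)
     = 50·(95.6 + j149)/(116 + j323)

Z_in ≈ 25.2 − j5.73 Ω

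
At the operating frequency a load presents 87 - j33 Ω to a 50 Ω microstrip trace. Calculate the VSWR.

VSWR ≈ 2.09

Γ = (Z_L − Z_0)/(Z_L + Z_0) = (37 − j33)/(137 − j33)
|Γ| = 49.6/141 = 0.352
VSWR = (1 + |Γ|)/(1 − |Γ|) = 1.35/0.648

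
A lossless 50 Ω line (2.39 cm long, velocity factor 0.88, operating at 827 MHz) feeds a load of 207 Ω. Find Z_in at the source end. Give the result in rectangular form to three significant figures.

λ = v/f = 0.88·c / 827 MHz = 0.319 m
βl = 2π·l/λ = 2π × 0.0749 = 27°
tan(βl) = tan(27°) = 0.508
Z_in = Z_0·(Z_L + jZ_0·tanβl)/(Z_0 + jZ_L·tanβl)
     = 50·(207 + j25.4)/(50 + j105)

Z_in ≈ 48 − j75.5 Ω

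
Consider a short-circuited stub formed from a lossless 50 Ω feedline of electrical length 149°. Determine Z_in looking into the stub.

tan(βl) = -0.601
For a short-circuited stub, Z_in = jZ_0·tan(βl)

Z_in ≈ −j30 Ω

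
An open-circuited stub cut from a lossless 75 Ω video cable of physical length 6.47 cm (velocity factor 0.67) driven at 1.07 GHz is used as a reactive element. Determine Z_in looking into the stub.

Z_in ≈ +j50.6 Ω

λ = v/f = 0.67·c / 1.07 GHz = 0.188 m
βl = 2π·l/λ = 2π × 0.344 = 124°
tan(βl) = -1.48
For an open-circuited stub, Z_in = −jZ_0·cot(βl) = −jZ_0/tan(βl)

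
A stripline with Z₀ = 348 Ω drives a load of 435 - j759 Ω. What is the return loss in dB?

Γ = (87 − j759)/(783 − j759), |Γ| = 0.701
RL = −20·log₁₀|Γ| = −20·log₁₀(0.701)

RL ≈ 3.09 dB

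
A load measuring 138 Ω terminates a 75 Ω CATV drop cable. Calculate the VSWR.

VSWR ≈ 1.84

For a purely resistive load, VSWR = R_L/Z_0 or Z_0/R_L (whichever > 1) = 138/75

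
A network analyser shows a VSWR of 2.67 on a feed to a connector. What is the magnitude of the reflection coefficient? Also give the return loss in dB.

|Γ| ≈ 0.455; return loss ≈ 6.84 dB

|Γ| = (S − 1)/(S + 1) = (2.67 − 1)/(2.67 + 1) = 1.67/3.67
RL = −20·log₁₀|Γ| = −20·log₁₀(0.455)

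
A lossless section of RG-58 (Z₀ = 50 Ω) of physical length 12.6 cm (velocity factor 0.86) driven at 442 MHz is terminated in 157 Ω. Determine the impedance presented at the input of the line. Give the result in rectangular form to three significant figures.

Z_in ≈ 16.6 − j9.74 Ω

λ = v/f = 0.86·c / 442 MHz = 0.584 m
βl = 2π·l/λ = 2π × 0.216 = 77.7°
tan(βl) = tan(77.7°) = 4.59
Z_in = Z_0·(Z_L + jZ_0·tanβl)/(Z_0 + jZ_L·tanβl)
     = 50·(157 + j230)/(50 + j721)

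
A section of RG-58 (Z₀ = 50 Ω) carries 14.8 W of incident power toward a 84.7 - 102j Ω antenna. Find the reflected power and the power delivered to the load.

|Γ| = |(34.7 − j102)/(134.7 − j102)| = 0.638
|Γ|² = 0.407
P_refl = |Γ|²·P_inc = 6.02 W, P_del = (1 − |Γ|²)·P_inc = 8.78 W

P_reflected ≈ 6.02 W; P_delivered ≈ 8.78 W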